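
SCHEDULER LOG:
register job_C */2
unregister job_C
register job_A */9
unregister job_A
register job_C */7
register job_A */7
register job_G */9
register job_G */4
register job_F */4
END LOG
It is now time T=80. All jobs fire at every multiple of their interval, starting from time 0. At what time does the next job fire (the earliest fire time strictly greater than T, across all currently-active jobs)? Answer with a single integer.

Op 1: register job_C */2 -> active={job_C:*/2}
Op 2: unregister job_C -> active={}
Op 3: register job_A */9 -> active={job_A:*/9}
Op 4: unregister job_A -> active={}
Op 5: register job_C */7 -> active={job_C:*/7}
Op 6: register job_A */7 -> active={job_A:*/7, job_C:*/7}
Op 7: register job_G */9 -> active={job_A:*/7, job_C:*/7, job_G:*/9}
Op 8: register job_G */4 -> active={job_A:*/7, job_C:*/7, job_G:*/4}
Op 9: register job_F */4 -> active={job_A:*/7, job_C:*/7, job_F:*/4, job_G:*/4}
  job_A: interval 7, next fire after T=80 is 84
  job_C: interval 7, next fire after T=80 is 84
  job_F: interval 4, next fire after T=80 is 84
  job_G: interval 4, next fire after T=80 is 84
Earliest fire time = 84 (job job_A)

Answer: 84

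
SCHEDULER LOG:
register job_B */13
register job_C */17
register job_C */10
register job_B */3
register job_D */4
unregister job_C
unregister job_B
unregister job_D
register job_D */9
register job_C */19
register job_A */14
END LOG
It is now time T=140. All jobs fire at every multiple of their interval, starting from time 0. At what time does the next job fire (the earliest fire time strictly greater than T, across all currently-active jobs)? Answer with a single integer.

Op 1: register job_B */13 -> active={job_B:*/13}
Op 2: register job_C */17 -> active={job_B:*/13, job_C:*/17}
Op 3: register job_C */10 -> active={job_B:*/13, job_C:*/10}
Op 4: register job_B */3 -> active={job_B:*/3, job_C:*/10}
Op 5: register job_D */4 -> active={job_B:*/3, job_C:*/10, job_D:*/4}
Op 6: unregister job_C -> active={job_B:*/3, job_D:*/4}
Op 7: unregister job_B -> active={job_D:*/4}
Op 8: unregister job_D -> active={}
Op 9: register job_D */9 -> active={job_D:*/9}
Op 10: register job_C */19 -> active={job_C:*/19, job_D:*/9}
Op 11: register job_A */14 -> active={job_A:*/14, job_C:*/19, job_D:*/9}
  job_A: interval 14, next fire after T=140 is 154
  job_C: interval 19, next fire after T=140 is 152
  job_D: interval 9, next fire after T=140 is 144
Earliest fire time = 144 (job job_D)

Answer: 144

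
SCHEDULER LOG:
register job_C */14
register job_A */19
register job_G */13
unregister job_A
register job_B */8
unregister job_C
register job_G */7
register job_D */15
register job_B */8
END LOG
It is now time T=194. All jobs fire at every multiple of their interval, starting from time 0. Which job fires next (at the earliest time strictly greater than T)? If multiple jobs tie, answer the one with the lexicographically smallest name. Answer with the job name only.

Answer: job_D

Derivation:
Op 1: register job_C */14 -> active={job_C:*/14}
Op 2: register job_A */19 -> active={job_A:*/19, job_C:*/14}
Op 3: register job_G */13 -> active={job_A:*/19, job_C:*/14, job_G:*/13}
Op 4: unregister job_A -> active={job_C:*/14, job_G:*/13}
Op 5: register job_B */8 -> active={job_B:*/8, job_C:*/14, job_G:*/13}
Op 6: unregister job_C -> active={job_B:*/8, job_G:*/13}
Op 7: register job_G */7 -> active={job_B:*/8, job_G:*/7}
Op 8: register job_D */15 -> active={job_B:*/8, job_D:*/15, job_G:*/7}
Op 9: register job_B */8 -> active={job_B:*/8, job_D:*/15, job_G:*/7}
  job_B: interval 8, next fire after T=194 is 200
  job_D: interval 15, next fire after T=194 is 195
  job_G: interval 7, next fire after T=194 is 196
Earliest = 195, winner (lex tiebreak) = job_D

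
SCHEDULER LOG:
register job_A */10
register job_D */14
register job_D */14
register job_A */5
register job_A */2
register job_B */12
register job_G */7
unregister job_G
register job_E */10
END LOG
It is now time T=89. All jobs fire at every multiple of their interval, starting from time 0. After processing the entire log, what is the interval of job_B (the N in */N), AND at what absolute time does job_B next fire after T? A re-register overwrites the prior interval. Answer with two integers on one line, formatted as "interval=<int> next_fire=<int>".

Answer: interval=12 next_fire=96

Derivation:
Op 1: register job_A */10 -> active={job_A:*/10}
Op 2: register job_D */14 -> active={job_A:*/10, job_D:*/14}
Op 3: register job_D */14 -> active={job_A:*/10, job_D:*/14}
Op 4: register job_A */5 -> active={job_A:*/5, job_D:*/14}
Op 5: register job_A */2 -> active={job_A:*/2, job_D:*/14}
Op 6: register job_B */12 -> active={job_A:*/2, job_B:*/12, job_D:*/14}
Op 7: register job_G */7 -> active={job_A:*/2, job_B:*/12, job_D:*/14, job_G:*/7}
Op 8: unregister job_G -> active={job_A:*/2, job_B:*/12, job_D:*/14}
Op 9: register job_E */10 -> active={job_A:*/2, job_B:*/12, job_D:*/14, job_E:*/10}
Final interval of job_B = 12
Next fire of job_B after T=89: (89//12+1)*12 = 96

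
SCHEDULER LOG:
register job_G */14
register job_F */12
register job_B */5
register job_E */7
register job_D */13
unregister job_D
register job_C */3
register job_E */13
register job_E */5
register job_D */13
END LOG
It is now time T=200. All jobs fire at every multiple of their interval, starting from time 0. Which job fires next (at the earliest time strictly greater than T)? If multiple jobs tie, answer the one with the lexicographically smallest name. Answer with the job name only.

Op 1: register job_G */14 -> active={job_G:*/14}
Op 2: register job_F */12 -> active={job_F:*/12, job_G:*/14}
Op 3: register job_B */5 -> active={job_B:*/5, job_F:*/12, job_G:*/14}
Op 4: register job_E */7 -> active={job_B:*/5, job_E:*/7, job_F:*/12, job_G:*/14}
Op 5: register job_D */13 -> active={job_B:*/5, job_D:*/13, job_E:*/7, job_F:*/12, job_G:*/14}
Op 6: unregister job_D -> active={job_B:*/5, job_E:*/7, job_F:*/12, job_G:*/14}
Op 7: register job_C */3 -> active={job_B:*/5, job_C:*/3, job_E:*/7, job_F:*/12, job_G:*/14}
Op 8: register job_E */13 -> active={job_B:*/5, job_C:*/3, job_E:*/13, job_F:*/12, job_G:*/14}
Op 9: register job_E */5 -> active={job_B:*/5, job_C:*/3, job_E:*/5, job_F:*/12, job_G:*/14}
Op 10: register job_D */13 -> active={job_B:*/5, job_C:*/3, job_D:*/13, job_E:*/5, job_F:*/12, job_G:*/14}
  job_B: interval 5, next fire after T=200 is 205
  job_C: interval 3, next fire after T=200 is 201
  job_D: interval 13, next fire after T=200 is 208
  job_E: interval 5, next fire after T=200 is 205
  job_F: interval 12, next fire after T=200 is 204
  job_G: interval 14, next fire after T=200 is 210
Earliest = 201, winner (lex tiebreak) = job_C

Answer: job_C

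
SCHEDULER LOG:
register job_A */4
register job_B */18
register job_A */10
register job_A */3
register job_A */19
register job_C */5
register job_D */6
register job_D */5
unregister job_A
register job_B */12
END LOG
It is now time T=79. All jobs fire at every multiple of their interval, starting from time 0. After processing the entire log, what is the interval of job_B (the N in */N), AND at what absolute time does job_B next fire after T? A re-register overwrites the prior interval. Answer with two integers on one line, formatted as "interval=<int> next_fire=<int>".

Answer: interval=12 next_fire=84

Derivation:
Op 1: register job_A */4 -> active={job_A:*/4}
Op 2: register job_B */18 -> active={job_A:*/4, job_B:*/18}
Op 3: register job_A */10 -> active={job_A:*/10, job_B:*/18}
Op 4: register job_A */3 -> active={job_A:*/3, job_B:*/18}
Op 5: register job_A */19 -> active={job_A:*/19, job_B:*/18}
Op 6: register job_C */5 -> active={job_A:*/19, job_B:*/18, job_C:*/5}
Op 7: register job_D */6 -> active={job_A:*/19, job_B:*/18, job_C:*/5, job_D:*/6}
Op 8: register job_D */5 -> active={job_A:*/19, job_B:*/18, job_C:*/5, job_D:*/5}
Op 9: unregister job_A -> active={job_B:*/18, job_C:*/5, job_D:*/5}
Op 10: register job_B */12 -> active={job_B:*/12, job_C:*/5, job_D:*/5}
Final interval of job_B = 12
Next fire of job_B after T=79: (79//12+1)*12 = 84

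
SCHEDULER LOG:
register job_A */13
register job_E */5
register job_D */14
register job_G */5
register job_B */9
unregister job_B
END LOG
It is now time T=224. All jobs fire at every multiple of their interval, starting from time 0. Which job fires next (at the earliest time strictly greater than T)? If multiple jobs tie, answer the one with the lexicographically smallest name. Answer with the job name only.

Answer: job_E

Derivation:
Op 1: register job_A */13 -> active={job_A:*/13}
Op 2: register job_E */5 -> active={job_A:*/13, job_E:*/5}
Op 3: register job_D */14 -> active={job_A:*/13, job_D:*/14, job_E:*/5}
Op 4: register job_G */5 -> active={job_A:*/13, job_D:*/14, job_E:*/5, job_G:*/5}
Op 5: register job_B */9 -> active={job_A:*/13, job_B:*/9, job_D:*/14, job_E:*/5, job_G:*/5}
Op 6: unregister job_B -> active={job_A:*/13, job_D:*/14, job_E:*/5, job_G:*/5}
  job_A: interval 13, next fire after T=224 is 234
  job_D: interval 14, next fire after T=224 is 238
  job_E: interval 5, next fire after T=224 is 225
  job_G: interval 5, next fire after T=224 is 225
Earliest = 225, winner (lex tiebreak) = job_E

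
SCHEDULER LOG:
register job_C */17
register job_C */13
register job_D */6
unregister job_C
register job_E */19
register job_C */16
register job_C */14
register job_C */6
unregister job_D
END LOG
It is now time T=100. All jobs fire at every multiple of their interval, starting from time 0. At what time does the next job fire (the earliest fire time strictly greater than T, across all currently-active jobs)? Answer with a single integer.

Op 1: register job_C */17 -> active={job_C:*/17}
Op 2: register job_C */13 -> active={job_C:*/13}
Op 3: register job_D */6 -> active={job_C:*/13, job_D:*/6}
Op 4: unregister job_C -> active={job_D:*/6}
Op 5: register job_E */19 -> active={job_D:*/6, job_E:*/19}
Op 6: register job_C */16 -> active={job_C:*/16, job_D:*/6, job_E:*/19}
Op 7: register job_C */14 -> active={job_C:*/14, job_D:*/6, job_E:*/19}
Op 8: register job_C */6 -> active={job_C:*/6, job_D:*/6, job_E:*/19}
Op 9: unregister job_D -> active={job_C:*/6, job_E:*/19}
  job_C: interval 6, next fire after T=100 is 102
  job_E: interval 19, next fire after T=100 is 114
Earliest fire time = 102 (job job_C)

Answer: 102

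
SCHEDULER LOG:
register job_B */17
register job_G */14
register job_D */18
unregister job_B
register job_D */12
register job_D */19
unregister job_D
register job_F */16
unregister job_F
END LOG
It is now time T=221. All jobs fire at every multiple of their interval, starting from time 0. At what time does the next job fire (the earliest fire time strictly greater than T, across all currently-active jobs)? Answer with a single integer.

Op 1: register job_B */17 -> active={job_B:*/17}
Op 2: register job_G */14 -> active={job_B:*/17, job_G:*/14}
Op 3: register job_D */18 -> active={job_B:*/17, job_D:*/18, job_G:*/14}
Op 4: unregister job_B -> active={job_D:*/18, job_G:*/14}
Op 5: register job_D */12 -> active={job_D:*/12, job_G:*/14}
Op 6: register job_D */19 -> active={job_D:*/19, job_G:*/14}
Op 7: unregister job_D -> active={job_G:*/14}
Op 8: register job_F */16 -> active={job_F:*/16, job_G:*/14}
Op 9: unregister job_F -> active={job_G:*/14}
  job_G: interval 14, next fire after T=221 is 224
Earliest fire time = 224 (job job_G)

Answer: 224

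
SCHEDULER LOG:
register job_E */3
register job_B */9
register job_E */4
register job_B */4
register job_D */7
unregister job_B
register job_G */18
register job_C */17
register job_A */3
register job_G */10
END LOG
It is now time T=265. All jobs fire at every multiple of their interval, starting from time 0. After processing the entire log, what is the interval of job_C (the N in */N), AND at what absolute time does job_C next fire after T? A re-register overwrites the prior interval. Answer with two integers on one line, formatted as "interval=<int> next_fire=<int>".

Op 1: register job_E */3 -> active={job_E:*/3}
Op 2: register job_B */9 -> active={job_B:*/9, job_E:*/3}
Op 3: register job_E */4 -> active={job_B:*/9, job_E:*/4}
Op 4: register job_B */4 -> active={job_B:*/4, job_E:*/4}
Op 5: register job_D */7 -> active={job_B:*/4, job_D:*/7, job_E:*/4}
Op 6: unregister job_B -> active={job_D:*/7, job_E:*/4}
Op 7: register job_G */18 -> active={job_D:*/7, job_E:*/4, job_G:*/18}
Op 8: register job_C */17 -> active={job_C:*/17, job_D:*/7, job_E:*/4, job_G:*/18}
Op 9: register job_A */3 -> active={job_A:*/3, job_C:*/17, job_D:*/7, job_E:*/4, job_G:*/18}
Op 10: register job_G */10 -> active={job_A:*/3, job_C:*/17, job_D:*/7, job_E:*/4, job_G:*/10}
Final interval of job_C = 17
Next fire of job_C after T=265: (265//17+1)*17 = 272

Answer: interval=17 next_fire=272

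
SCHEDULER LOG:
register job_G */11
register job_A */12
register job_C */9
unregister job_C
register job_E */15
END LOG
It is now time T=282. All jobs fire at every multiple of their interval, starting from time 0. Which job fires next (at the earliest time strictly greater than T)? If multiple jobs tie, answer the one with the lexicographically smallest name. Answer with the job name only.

Op 1: register job_G */11 -> active={job_G:*/11}
Op 2: register job_A */12 -> active={job_A:*/12, job_G:*/11}
Op 3: register job_C */9 -> active={job_A:*/12, job_C:*/9, job_G:*/11}
Op 4: unregister job_C -> active={job_A:*/12, job_G:*/11}
Op 5: register job_E */15 -> active={job_A:*/12, job_E:*/15, job_G:*/11}
  job_A: interval 12, next fire after T=282 is 288
  job_E: interval 15, next fire after T=282 is 285
  job_G: interval 11, next fire after T=282 is 286
Earliest = 285, winner (lex tiebreak) = job_E

Answer: job_E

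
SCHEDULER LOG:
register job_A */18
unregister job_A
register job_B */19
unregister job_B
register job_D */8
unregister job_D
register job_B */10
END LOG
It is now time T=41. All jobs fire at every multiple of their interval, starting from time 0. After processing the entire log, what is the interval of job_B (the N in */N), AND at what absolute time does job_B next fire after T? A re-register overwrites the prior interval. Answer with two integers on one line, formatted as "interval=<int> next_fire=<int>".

Answer: interval=10 next_fire=50

Derivation:
Op 1: register job_A */18 -> active={job_A:*/18}
Op 2: unregister job_A -> active={}
Op 3: register job_B */19 -> active={job_B:*/19}
Op 4: unregister job_B -> active={}
Op 5: register job_D */8 -> active={job_D:*/8}
Op 6: unregister job_D -> active={}
Op 7: register job_B */10 -> active={job_B:*/10}
Final interval of job_B = 10
Next fire of job_B after T=41: (41//10+1)*10 = 50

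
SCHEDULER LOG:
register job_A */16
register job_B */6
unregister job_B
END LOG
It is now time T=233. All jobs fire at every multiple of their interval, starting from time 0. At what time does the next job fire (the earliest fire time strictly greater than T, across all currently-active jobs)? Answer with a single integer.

Op 1: register job_A */16 -> active={job_A:*/16}
Op 2: register job_B */6 -> active={job_A:*/16, job_B:*/6}
Op 3: unregister job_B -> active={job_A:*/16}
  job_A: interval 16, next fire after T=233 is 240
Earliest fire time = 240 (job job_A)

Answer: 240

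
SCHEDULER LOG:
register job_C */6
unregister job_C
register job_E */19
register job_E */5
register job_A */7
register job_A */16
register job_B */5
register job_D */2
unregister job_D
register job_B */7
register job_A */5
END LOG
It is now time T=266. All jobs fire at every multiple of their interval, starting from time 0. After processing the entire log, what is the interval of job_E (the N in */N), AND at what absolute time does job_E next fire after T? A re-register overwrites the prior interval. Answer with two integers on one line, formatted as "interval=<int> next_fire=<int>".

Answer: interval=5 next_fire=270

Derivation:
Op 1: register job_C */6 -> active={job_C:*/6}
Op 2: unregister job_C -> active={}
Op 3: register job_E */19 -> active={job_E:*/19}
Op 4: register job_E */5 -> active={job_E:*/5}
Op 5: register job_A */7 -> active={job_A:*/7, job_E:*/5}
Op 6: register job_A */16 -> active={job_A:*/16, job_E:*/5}
Op 7: register job_B */5 -> active={job_A:*/16, job_B:*/5, job_E:*/5}
Op 8: register job_D */2 -> active={job_A:*/16, job_B:*/5, job_D:*/2, job_E:*/5}
Op 9: unregister job_D -> active={job_A:*/16, job_B:*/5, job_E:*/5}
Op 10: register job_B */7 -> active={job_A:*/16, job_B:*/7, job_E:*/5}
Op 11: register job_A */5 -> active={job_A:*/5, job_B:*/7, job_E:*/5}
Final interval of job_E = 5
Next fire of job_E after T=266: (266//5+1)*5 = 270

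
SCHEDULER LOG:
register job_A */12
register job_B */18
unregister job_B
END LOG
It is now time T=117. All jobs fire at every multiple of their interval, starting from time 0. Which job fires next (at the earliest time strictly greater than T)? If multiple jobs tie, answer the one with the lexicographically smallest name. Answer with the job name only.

Answer: job_A

Derivation:
Op 1: register job_A */12 -> active={job_A:*/12}
Op 2: register job_B */18 -> active={job_A:*/12, job_B:*/18}
Op 3: unregister job_B -> active={job_A:*/12}
  job_A: interval 12, next fire after T=117 is 120
Earliest = 120, winner (lex tiebreak) = job_A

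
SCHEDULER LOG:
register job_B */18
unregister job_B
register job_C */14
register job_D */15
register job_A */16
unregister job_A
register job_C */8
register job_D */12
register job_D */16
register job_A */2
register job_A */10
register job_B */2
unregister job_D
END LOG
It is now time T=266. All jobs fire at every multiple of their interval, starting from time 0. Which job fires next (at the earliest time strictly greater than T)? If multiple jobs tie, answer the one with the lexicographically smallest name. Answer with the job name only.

Op 1: register job_B */18 -> active={job_B:*/18}
Op 2: unregister job_B -> active={}
Op 3: register job_C */14 -> active={job_C:*/14}
Op 4: register job_D */15 -> active={job_C:*/14, job_D:*/15}
Op 5: register job_A */16 -> active={job_A:*/16, job_C:*/14, job_D:*/15}
Op 6: unregister job_A -> active={job_C:*/14, job_D:*/15}
Op 7: register job_C */8 -> active={job_C:*/8, job_D:*/15}
Op 8: register job_D */12 -> active={job_C:*/8, job_D:*/12}
Op 9: register job_D */16 -> active={job_C:*/8, job_D:*/16}
Op 10: register job_A */2 -> active={job_A:*/2, job_C:*/8, job_D:*/16}
Op 11: register job_A */10 -> active={job_A:*/10, job_C:*/8, job_D:*/16}
Op 12: register job_B */2 -> active={job_A:*/10, job_B:*/2, job_C:*/8, job_D:*/16}
Op 13: unregister job_D -> active={job_A:*/10, job_B:*/2, job_C:*/8}
  job_A: interval 10, next fire after T=266 is 270
  job_B: interval 2, next fire after T=266 is 268
  job_C: interval 8, next fire after T=266 is 272
Earliest = 268, winner (lex tiebreak) = job_B

Answer: job_B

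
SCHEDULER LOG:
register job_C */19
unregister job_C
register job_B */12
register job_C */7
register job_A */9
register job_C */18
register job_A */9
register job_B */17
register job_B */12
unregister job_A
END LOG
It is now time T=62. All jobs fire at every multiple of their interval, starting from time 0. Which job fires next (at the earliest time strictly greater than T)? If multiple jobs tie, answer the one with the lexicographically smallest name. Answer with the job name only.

Op 1: register job_C */19 -> active={job_C:*/19}
Op 2: unregister job_C -> active={}
Op 3: register job_B */12 -> active={job_B:*/12}
Op 4: register job_C */7 -> active={job_B:*/12, job_C:*/7}
Op 5: register job_A */9 -> active={job_A:*/9, job_B:*/12, job_C:*/7}
Op 6: register job_C */18 -> active={job_A:*/9, job_B:*/12, job_C:*/18}
Op 7: register job_A */9 -> active={job_A:*/9, job_B:*/12, job_C:*/18}
Op 8: register job_B */17 -> active={job_A:*/9, job_B:*/17, job_C:*/18}
Op 9: register job_B */12 -> active={job_A:*/9, job_B:*/12, job_C:*/18}
Op 10: unregister job_A -> active={job_B:*/12, job_C:*/18}
  job_B: interval 12, next fire after T=62 is 72
  job_C: interval 18, next fire after T=62 is 72
Earliest = 72, winner (lex tiebreak) = job_B

Answer: job_B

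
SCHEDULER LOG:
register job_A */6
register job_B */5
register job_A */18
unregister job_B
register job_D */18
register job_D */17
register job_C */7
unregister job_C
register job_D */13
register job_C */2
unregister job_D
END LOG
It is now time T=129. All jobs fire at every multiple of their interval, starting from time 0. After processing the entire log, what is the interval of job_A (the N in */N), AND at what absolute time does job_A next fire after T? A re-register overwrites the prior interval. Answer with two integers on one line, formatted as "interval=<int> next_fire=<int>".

Op 1: register job_A */6 -> active={job_A:*/6}
Op 2: register job_B */5 -> active={job_A:*/6, job_B:*/5}
Op 3: register job_A */18 -> active={job_A:*/18, job_B:*/5}
Op 4: unregister job_B -> active={job_A:*/18}
Op 5: register job_D */18 -> active={job_A:*/18, job_D:*/18}
Op 6: register job_D */17 -> active={job_A:*/18, job_D:*/17}
Op 7: register job_C */7 -> active={job_A:*/18, job_C:*/7, job_D:*/17}
Op 8: unregister job_C -> active={job_A:*/18, job_D:*/17}
Op 9: register job_D */13 -> active={job_A:*/18, job_D:*/13}
Op 10: register job_C */2 -> active={job_A:*/18, job_C:*/2, job_D:*/13}
Op 11: unregister job_D -> active={job_A:*/18, job_C:*/2}
Final interval of job_A = 18
Next fire of job_A after T=129: (129//18+1)*18 = 144

Answer: interval=18 next_fire=144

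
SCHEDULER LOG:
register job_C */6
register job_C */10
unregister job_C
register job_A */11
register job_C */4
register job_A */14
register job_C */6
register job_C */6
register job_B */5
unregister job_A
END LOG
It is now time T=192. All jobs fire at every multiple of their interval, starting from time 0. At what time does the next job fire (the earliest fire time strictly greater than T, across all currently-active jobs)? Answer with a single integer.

Answer: 195

Derivation:
Op 1: register job_C */6 -> active={job_C:*/6}
Op 2: register job_C */10 -> active={job_C:*/10}
Op 3: unregister job_C -> active={}
Op 4: register job_A */11 -> active={job_A:*/11}
Op 5: register job_C */4 -> active={job_A:*/11, job_C:*/4}
Op 6: register job_A */14 -> active={job_A:*/14, job_C:*/4}
Op 7: register job_C */6 -> active={job_A:*/14, job_C:*/6}
Op 8: register job_C */6 -> active={job_A:*/14, job_C:*/6}
Op 9: register job_B */5 -> active={job_A:*/14, job_B:*/5, job_C:*/6}
Op 10: unregister job_A -> active={job_B:*/5, job_C:*/6}
  job_B: interval 5, next fire after T=192 is 195
  job_C: interval 6, next fire after T=192 is 198
Earliest fire time = 195 (job job_B)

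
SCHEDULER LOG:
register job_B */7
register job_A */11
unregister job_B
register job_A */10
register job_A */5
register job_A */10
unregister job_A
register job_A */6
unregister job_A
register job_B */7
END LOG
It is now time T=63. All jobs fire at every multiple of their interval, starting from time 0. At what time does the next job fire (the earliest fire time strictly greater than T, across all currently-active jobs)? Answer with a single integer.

Answer: 70

Derivation:
Op 1: register job_B */7 -> active={job_B:*/7}
Op 2: register job_A */11 -> active={job_A:*/11, job_B:*/7}
Op 3: unregister job_B -> active={job_A:*/11}
Op 4: register job_A */10 -> active={job_A:*/10}
Op 5: register job_A */5 -> active={job_A:*/5}
Op 6: register job_A */10 -> active={job_A:*/10}
Op 7: unregister job_A -> active={}
Op 8: register job_A */6 -> active={job_A:*/6}
Op 9: unregister job_A -> active={}
Op 10: register job_B */7 -> active={job_B:*/7}
  job_B: interval 7, next fire after T=63 is 70
Earliest fire time = 70 (job job_B)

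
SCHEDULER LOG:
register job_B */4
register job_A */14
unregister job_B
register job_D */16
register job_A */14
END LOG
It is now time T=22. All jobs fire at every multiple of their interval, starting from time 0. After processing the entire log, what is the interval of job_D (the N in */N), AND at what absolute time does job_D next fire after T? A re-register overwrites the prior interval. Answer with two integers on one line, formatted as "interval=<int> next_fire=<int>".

Answer: interval=16 next_fire=32

Derivation:
Op 1: register job_B */4 -> active={job_B:*/4}
Op 2: register job_A */14 -> active={job_A:*/14, job_B:*/4}
Op 3: unregister job_B -> active={job_A:*/14}
Op 4: register job_D */16 -> active={job_A:*/14, job_D:*/16}
Op 5: register job_A */14 -> active={job_A:*/14, job_D:*/16}
Final interval of job_D = 16
Next fire of job_D after T=22: (22//16+1)*16 = 32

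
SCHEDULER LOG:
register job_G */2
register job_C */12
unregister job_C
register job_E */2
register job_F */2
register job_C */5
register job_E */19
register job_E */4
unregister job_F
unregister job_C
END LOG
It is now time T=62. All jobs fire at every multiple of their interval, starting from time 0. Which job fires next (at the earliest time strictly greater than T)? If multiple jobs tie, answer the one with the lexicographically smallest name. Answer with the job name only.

Answer: job_E

Derivation:
Op 1: register job_G */2 -> active={job_G:*/2}
Op 2: register job_C */12 -> active={job_C:*/12, job_G:*/2}
Op 3: unregister job_C -> active={job_G:*/2}
Op 4: register job_E */2 -> active={job_E:*/2, job_G:*/2}
Op 5: register job_F */2 -> active={job_E:*/2, job_F:*/2, job_G:*/2}
Op 6: register job_C */5 -> active={job_C:*/5, job_E:*/2, job_F:*/2, job_G:*/2}
Op 7: register job_E */19 -> active={job_C:*/5, job_E:*/19, job_F:*/2, job_G:*/2}
Op 8: register job_E */4 -> active={job_C:*/5, job_E:*/4, job_F:*/2, job_G:*/2}
Op 9: unregister job_F -> active={job_C:*/5, job_E:*/4, job_G:*/2}
Op 10: unregister job_C -> active={job_E:*/4, job_G:*/2}
  job_E: interval 4, next fire after T=62 is 64
  job_G: interval 2, next fire after T=62 is 64
Earliest = 64, winner (lex tiebreak) = job_E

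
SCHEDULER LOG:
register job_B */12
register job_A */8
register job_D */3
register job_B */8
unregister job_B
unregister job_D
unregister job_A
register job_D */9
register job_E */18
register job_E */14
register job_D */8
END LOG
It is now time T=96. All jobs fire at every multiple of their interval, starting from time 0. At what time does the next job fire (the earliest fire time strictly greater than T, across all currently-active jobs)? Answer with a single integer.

Answer: 98

Derivation:
Op 1: register job_B */12 -> active={job_B:*/12}
Op 2: register job_A */8 -> active={job_A:*/8, job_B:*/12}
Op 3: register job_D */3 -> active={job_A:*/8, job_B:*/12, job_D:*/3}
Op 4: register job_B */8 -> active={job_A:*/8, job_B:*/8, job_D:*/3}
Op 5: unregister job_B -> active={job_A:*/8, job_D:*/3}
Op 6: unregister job_D -> active={job_A:*/8}
Op 7: unregister job_A -> active={}
Op 8: register job_D */9 -> active={job_D:*/9}
Op 9: register job_E */18 -> active={job_D:*/9, job_E:*/18}
Op 10: register job_E */14 -> active={job_D:*/9, job_E:*/14}
Op 11: register job_D */8 -> active={job_D:*/8, job_E:*/14}
  job_D: interval 8, next fire after T=96 is 104
  job_E: interval 14, next fire after T=96 is 98
Earliest fire time = 98 (job job_E)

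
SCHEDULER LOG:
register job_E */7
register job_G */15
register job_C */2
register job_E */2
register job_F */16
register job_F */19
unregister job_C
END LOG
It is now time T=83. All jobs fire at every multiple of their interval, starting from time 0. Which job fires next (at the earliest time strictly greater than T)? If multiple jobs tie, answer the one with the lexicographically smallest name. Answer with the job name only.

Answer: job_E

Derivation:
Op 1: register job_E */7 -> active={job_E:*/7}
Op 2: register job_G */15 -> active={job_E:*/7, job_G:*/15}
Op 3: register job_C */2 -> active={job_C:*/2, job_E:*/7, job_G:*/15}
Op 4: register job_E */2 -> active={job_C:*/2, job_E:*/2, job_G:*/15}
Op 5: register job_F */16 -> active={job_C:*/2, job_E:*/2, job_F:*/16, job_G:*/15}
Op 6: register job_F */19 -> active={job_C:*/2, job_E:*/2, job_F:*/19, job_G:*/15}
Op 7: unregister job_C -> active={job_E:*/2, job_F:*/19, job_G:*/15}
  job_E: interval 2, next fire after T=83 is 84
  job_F: interval 19, next fire after T=83 is 95
  job_G: interval 15, next fire after T=83 is 90
Earliest = 84, winner (lex tiebreak) = job_E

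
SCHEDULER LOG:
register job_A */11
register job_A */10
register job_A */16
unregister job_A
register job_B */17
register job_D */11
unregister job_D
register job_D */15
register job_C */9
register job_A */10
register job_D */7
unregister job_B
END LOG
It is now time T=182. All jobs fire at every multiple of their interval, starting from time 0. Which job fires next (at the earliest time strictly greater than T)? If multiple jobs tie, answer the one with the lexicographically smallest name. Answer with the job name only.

Op 1: register job_A */11 -> active={job_A:*/11}
Op 2: register job_A */10 -> active={job_A:*/10}
Op 3: register job_A */16 -> active={job_A:*/16}
Op 4: unregister job_A -> active={}
Op 5: register job_B */17 -> active={job_B:*/17}
Op 6: register job_D */11 -> active={job_B:*/17, job_D:*/11}
Op 7: unregister job_D -> active={job_B:*/17}
Op 8: register job_D */15 -> active={job_B:*/17, job_D:*/15}
Op 9: register job_C */9 -> active={job_B:*/17, job_C:*/9, job_D:*/15}
Op 10: register job_A */10 -> active={job_A:*/10, job_B:*/17, job_C:*/9, job_D:*/15}
Op 11: register job_D */7 -> active={job_A:*/10, job_B:*/17, job_C:*/9, job_D:*/7}
Op 12: unregister job_B -> active={job_A:*/10, job_C:*/9, job_D:*/7}
  job_A: interval 10, next fire after T=182 is 190
  job_C: interval 9, next fire after T=182 is 189
  job_D: interval 7, next fire after T=182 is 189
Earliest = 189, winner (lex tiebreak) = job_C

Answer: job_C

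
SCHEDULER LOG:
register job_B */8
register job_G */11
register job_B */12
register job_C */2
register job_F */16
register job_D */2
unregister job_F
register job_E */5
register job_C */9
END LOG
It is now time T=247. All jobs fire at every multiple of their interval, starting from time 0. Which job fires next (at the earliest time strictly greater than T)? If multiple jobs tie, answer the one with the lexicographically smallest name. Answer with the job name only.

Op 1: register job_B */8 -> active={job_B:*/8}
Op 2: register job_G */11 -> active={job_B:*/8, job_G:*/11}
Op 3: register job_B */12 -> active={job_B:*/12, job_G:*/11}
Op 4: register job_C */2 -> active={job_B:*/12, job_C:*/2, job_G:*/11}
Op 5: register job_F */16 -> active={job_B:*/12, job_C:*/2, job_F:*/16, job_G:*/11}
Op 6: register job_D */2 -> active={job_B:*/12, job_C:*/2, job_D:*/2, job_F:*/16, job_G:*/11}
Op 7: unregister job_F -> active={job_B:*/12, job_C:*/2, job_D:*/2, job_G:*/11}
Op 8: register job_E */5 -> active={job_B:*/12, job_C:*/2, job_D:*/2, job_E:*/5, job_G:*/11}
Op 9: register job_C */9 -> active={job_B:*/12, job_C:*/9, job_D:*/2, job_E:*/5, job_G:*/11}
  job_B: interval 12, next fire after T=247 is 252
  job_C: interval 9, next fire after T=247 is 252
  job_D: interval 2, next fire after T=247 is 248
  job_E: interval 5, next fire after T=247 is 250
  job_G: interval 11, next fire after T=247 is 253
Earliest = 248, winner (lex tiebreak) = job_D

Answer: job_D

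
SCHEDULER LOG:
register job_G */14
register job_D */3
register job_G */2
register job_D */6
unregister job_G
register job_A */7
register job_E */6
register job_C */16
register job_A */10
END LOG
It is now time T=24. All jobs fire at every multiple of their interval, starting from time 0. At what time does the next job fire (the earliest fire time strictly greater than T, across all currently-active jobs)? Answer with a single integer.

Answer: 30

Derivation:
Op 1: register job_G */14 -> active={job_G:*/14}
Op 2: register job_D */3 -> active={job_D:*/3, job_G:*/14}
Op 3: register job_G */2 -> active={job_D:*/3, job_G:*/2}
Op 4: register job_D */6 -> active={job_D:*/6, job_G:*/2}
Op 5: unregister job_G -> active={job_D:*/6}
Op 6: register job_A */7 -> active={job_A:*/7, job_D:*/6}
Op 7: register job_E */6 -> active={job_A:*/7, job_D:*/6, job_E:*/6}
Op 8: register job_C */16 -> active={job_A:*/7, job_C:*/16, job_D:*/6, job_E:*/6}
Op 9: register job_A */10 -> active={job_A:*/10, job_C:*/16, job_D:*/6, job_E:*/6}
  job_A: interval 10, next fire after T=24 is 30
  job_C: interval 16, next fire after T=24 is 32
  job_D: interval 6, next fire after T=24 is 30
  job_E: interval 6, next fire after T=24 is 30
Earliest fire time = 30 (job job_A)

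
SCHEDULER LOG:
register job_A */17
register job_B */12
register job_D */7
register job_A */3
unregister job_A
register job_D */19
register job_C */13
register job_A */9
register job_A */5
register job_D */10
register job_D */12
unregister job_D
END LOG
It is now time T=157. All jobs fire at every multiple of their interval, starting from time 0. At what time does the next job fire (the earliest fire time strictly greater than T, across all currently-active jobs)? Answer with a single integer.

Op 1: register job_A */17 -> active={job_A:*/17}
Op 2: register job_B */12 -> active={job_A:*/17, job_B:*/12}
Op 3: register job_D */7 -> active={job_A:*/17, job_B:*/12, job_D:*/7}
Op 4: register job_A */3 -> active={job_A:*/3, job_B:*/12, job_D:*/7}
Op 5: unregister job_A -> active={job_B:*/12, job_D:*/7}
Op 6: register job_D */19 -> active={job_B:*/12, job_D:*/19}
Op 7: register job_C */13 -> active={job_B:*/12, job_C:*/13, job_D:*/19}
Op 8: register job_A */9 -> active={job_A:*/9, job_B:*/12, job_C:*/13, job_D:*/19}
Op 9: register job_A */5 -> active={job_A:*/5, job_B:*/12, job_C:*/13, job_D:*/19}
Op 10: register job_D */10 -> active={job_A:*/5, job_B:*/12, job_C:*/13, job_D:*/10}
Op 11: register job_D */12 -> active={job_A:*/5, job_B:*/12, job_C:*/13, job_D:*/12}
Op 12: unregister job_D -> active={job_A:*/5, job_B:*/12, job_C:*/13}
  job_A: interval 5, next fire after T=157 is 160
  job_B: interval 12, next fire after T=157 is 168
  job_C: interval 13, next fire after T=157 is 169
Earliest fire time = 160 (job job_A)

Answer: 160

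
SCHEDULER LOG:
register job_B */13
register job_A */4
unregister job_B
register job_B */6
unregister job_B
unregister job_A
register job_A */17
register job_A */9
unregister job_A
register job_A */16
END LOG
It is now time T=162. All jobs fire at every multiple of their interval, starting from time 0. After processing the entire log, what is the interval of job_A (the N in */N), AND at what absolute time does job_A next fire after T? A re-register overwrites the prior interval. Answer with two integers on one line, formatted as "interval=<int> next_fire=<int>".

Op 1: register job_B */13 -> active={job_B:*/13}
Op 2: register job_A */4 -> active={job_A:*/4, job_B:*/13}
Op 3: unregister job_B -> active={job_A:*/4}
Op 4: register job_B */6 -> active={job_A:*/4, job_B:*/6}
Op 5: unregister job_B -> active={job_A:*/4}
Op 6: unregister job_A -> active={}
Op 7: register job_A */17 -> active={job_A:*/17}
Op 8: register job_A */9 -> active={job_A:*/9}
Op 9: unregister job_A -> active={}
Op 10: register job_A */16 -> active={job_A:*/16}
Final interval of job_A = 16
Next fire of job_A after T=162: (162//16+1)*16 = 176

Answer: interval=16 next_fire=176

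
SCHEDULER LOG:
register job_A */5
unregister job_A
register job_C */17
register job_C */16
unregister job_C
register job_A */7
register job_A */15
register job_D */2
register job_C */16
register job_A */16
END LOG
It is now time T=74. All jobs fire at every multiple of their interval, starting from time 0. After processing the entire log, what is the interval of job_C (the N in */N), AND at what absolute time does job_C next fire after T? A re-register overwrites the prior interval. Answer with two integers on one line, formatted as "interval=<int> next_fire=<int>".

Op 1: register job_A */5 -> active={job_A:*/5}
Op 2: unregister job_A -> active={}
Op 3: register job_C */17 -> active={job_C:*/17}
Op 4: register job_C */16 -> active={job_C:*/16}
Op 5: unregister job_C -> active={}
Op 6: register job_A */7 -> active={job_A:*/7}
Op 7: register job_A */15 -> active={job_A:*/15}
Op 8: register job_D */2 -> active={job_A:*/15, job_D:*/2}
Op 9: register job_C */16 -> active={job_A:*/15, job_C:*/16, job_D:*/2}
Op 10: register job_A */16 -> active={job_A:*/16, job_C:*/16, job_D:*/2}
Final interval of job_C = 16
Next fire of job_C after T=74: (74//16+1)*16 = 80

Answer: interval=16 next_fire=80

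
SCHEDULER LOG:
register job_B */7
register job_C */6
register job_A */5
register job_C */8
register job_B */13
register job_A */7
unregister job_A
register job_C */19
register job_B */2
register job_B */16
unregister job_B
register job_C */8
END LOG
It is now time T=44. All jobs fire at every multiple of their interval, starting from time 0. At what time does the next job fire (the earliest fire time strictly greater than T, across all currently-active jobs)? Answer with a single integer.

Answer: 48

Derivation:
Op 1: register job_B */7 -> active={job_B:*/7}
Op 2: register job_C */6 -> active={job_B:*/7, job_C:*/6}
Op 3: register job_A */5 -> active={job_A:*/5, job_B:*/7, job_C:*/6}
Op 4: register job_C */8 -> active={job_A:*/5, job_B:*/7, job_C:*/8}
Op 5: register job_B */13 -> active={job_A:*/5, job_B:*/13, job_C:*/8}
Op 6: register job_A */7 -> active={job_A:*/7, job_B:*/13, job_C:*/8}
Op 7: unregister job_A -> active={job_B:*/13, job_C:*/8}
Op 8: register job_C */19 -> active={job_B:*/13, job_C:*/19}
Op 9: register job_B */2 -> active={job_B:*/2, job_C:*/19}
Op 10: register job_B */16 -> active={job_B:*/16, job_C:*/19}
Op 11: unregister job_B -> active={job_C:*/19}
Op 12: register job_C */8 -> active={job_C:*/8}
  job_C: interval 8, next fire after T=44 is 48
Earliest fire time = 48 (job job_C)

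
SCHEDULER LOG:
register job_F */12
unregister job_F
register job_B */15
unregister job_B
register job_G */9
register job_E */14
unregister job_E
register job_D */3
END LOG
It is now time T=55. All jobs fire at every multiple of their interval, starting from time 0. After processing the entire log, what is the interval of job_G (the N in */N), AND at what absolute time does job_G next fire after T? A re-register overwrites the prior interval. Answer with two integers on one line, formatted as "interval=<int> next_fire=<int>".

Answer: interval=9 next_fire=63

Derivation:
Op 1: register job_F */12 -> active={job_F:*/12}
Op 2: unregister job_F -> active={}
Op 3: register job_B */15 -> active={job_B:*/15}
Op 4: unregister job_B -> active={}
Op 5: register job_G */9 -> active={job_G:*/9}
Op 6: register job_E */14 -> active={job_E:*/14, job_G:*/9}
Op 7: unregister job_E -> active={job_G:*/9}
Op 8: register job_D */3 -> active={job_D:*/3, job_G:*/9}
Final interval of job_G = 9
Next fire of job_G after T=55: (55//9+1)*9 = 63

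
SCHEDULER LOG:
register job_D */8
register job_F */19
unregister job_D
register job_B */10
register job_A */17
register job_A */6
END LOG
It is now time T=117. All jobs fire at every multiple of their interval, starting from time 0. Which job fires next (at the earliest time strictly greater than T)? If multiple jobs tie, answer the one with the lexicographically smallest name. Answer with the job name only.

Answer: job_A

Derivation:
Op 1: register job_D */8 -> active={job_D:*/8}
Op 2: register job_F */19 -> active={job_D:*/8, job_F:*/19}
Op 3: unregister job_D -> active={job_F:*/19}
Op 4: register job_B */10 -> active={job_B:*/10, job_F:*/19}
Op 5: register job_A */17 -> active={job_A:*/17, job_B:*/10, job_F:*/19}
Op 6: register job_A */6 -> active={job_A:*/6, job_B:*/10, job_F:*/19}
  job_A: interval 6, next fire after T=117 is 120
  job_B: interval 10, next fire after T=117 is 120
  job_F: interval 19, next fire after T=117 is 133
Earliest = 120, winner (lex tiebreak) = job_A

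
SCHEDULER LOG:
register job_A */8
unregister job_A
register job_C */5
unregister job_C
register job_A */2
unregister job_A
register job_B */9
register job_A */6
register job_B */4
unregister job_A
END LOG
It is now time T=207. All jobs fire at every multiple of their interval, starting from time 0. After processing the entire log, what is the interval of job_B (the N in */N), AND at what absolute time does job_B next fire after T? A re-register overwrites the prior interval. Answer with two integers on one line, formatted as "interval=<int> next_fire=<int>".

Answer: interval=4 next_fire=208

Derivation:
Op 1: register job_A */8 -> active={job_A:*/8}
Op 2: unregister job_A -> active={}
Op 3: register job_C */5 -> active={job_C:*/5}
Op 4: unregister job_C -> active={}
Op 5: register job_A */2 -> active={job_A:*/2}
Op 6: unregister job_A -> active={}
Op 7: register job_B */9 -> active={job_B:*/9}
Op 8: register job_A */6 -> active={job_A:*/6, job_B:*/9}
Op 9: register job_B */4 -> active={job_A:*/6, job_B:*/4}
Op 10: unregister job_A -> active={job_B:*/4}
Final interval of job_B = 4
Next fire of job_B after T=207: (207//4+1)*4 = 208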